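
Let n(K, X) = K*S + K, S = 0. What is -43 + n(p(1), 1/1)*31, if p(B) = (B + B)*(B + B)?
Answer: 81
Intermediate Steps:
p(B) = 4*B**2 (p(B) = (2*B)*(2*B) = 4*B**2)
n(K, X) = K (n(K, X) = K*0 + K = 0 + K = K)
-43 + n(p(1), 1/1)*31 = -43 + (4*1**2)*31 = -43 + (4*1)*31 = -43 + 4*31 = -43 + 124 = 81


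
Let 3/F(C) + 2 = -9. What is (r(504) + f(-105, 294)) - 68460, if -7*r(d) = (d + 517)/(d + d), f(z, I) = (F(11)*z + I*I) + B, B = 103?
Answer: 1405431073/77616 ≈ 18108.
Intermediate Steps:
F(C) = -3/11 (F(C) = 3/(-2 - 9) = 3/(-11) = 3*(-1/11) = -3/11)
f(z, I) = 103 + I² - 3*z/11 (f(z, I) = (-3*z/11 + I*I) + 103 = (-3*z/11 + I²) + 103 = (I² - 3*z/11) + 103 = 103 + I² - 3*z/11)
r(d) = -(517 + d)/(14*d) (r(d) = -(d + 517)/(7*(d + d)) = -(517 + d)/(7*(2*d)) = -(517 + d)*1/(2*d)/7 = -(517 + d)/(14*d))
(r(504) + f(-105, 294)) - 68460 = ((1/14)*(-517 - 1*504)/504 + (103 + 294² - 3/11*(-105))) - 68460 = ((1/14)*(1/504)*(-517 - 504) + (103 + 86436 + 315/11)) - 68460 = ((1/14)*(1/504)*(-1021) + 952244/11) - 68460 = (-1021/7056 + 952244/11) - 68460 = 6719022433/77616 - 68460 = 1405431073/77616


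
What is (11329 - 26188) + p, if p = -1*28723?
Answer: -43582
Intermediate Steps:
p = -28723
(11329 - 26188) + p = (11329 - 26188) - 28723 = -14859 - 28723 = -43582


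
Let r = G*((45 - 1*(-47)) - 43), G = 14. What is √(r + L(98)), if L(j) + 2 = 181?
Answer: √865 ≈ 29.411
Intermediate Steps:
L(j) = 179 (L(j) = -2 + 181 = 179)
r = 686 (r = 14*((45 - 1*(-47)) - 43) = 14*((45 + 47) - 43) = 14*(92 - 43) = 14*49 = 686)
√(r + L(98)) = √(686 + 179) = √865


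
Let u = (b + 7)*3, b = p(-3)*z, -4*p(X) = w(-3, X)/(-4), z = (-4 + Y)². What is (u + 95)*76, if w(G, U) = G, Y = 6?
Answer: 8645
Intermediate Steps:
z = 4 (z = (-4 + 6)² = 2² = 4)
p(X) = -3/16 (p(X) = -(-3)/(4*(-4)) = -(-3)*(-1)/(4*4) = -¼*¾ = -3/16)
b = -¾ (b = -3/16*4 = -¾ ≈ -0.75000)
u = 75/4 (u = (-¾ + 7)*3 = (25/4)*3 = 75/4 ≈ 18.750)
(u + 95)*76 = (75/4 + 95)*76 = (455/4)*76 = 8645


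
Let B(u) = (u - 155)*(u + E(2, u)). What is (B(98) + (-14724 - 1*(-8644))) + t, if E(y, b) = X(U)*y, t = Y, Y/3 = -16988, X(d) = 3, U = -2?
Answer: -62972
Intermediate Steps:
Y = -50964 (Y = 3*(-16988) = -50964)
t = -50964
E(y, b) = 3*y
B(u) = (-155 + u)*(6 + u) (B(u) = (u - 155)*(u + 3*2) = (-155 + u)*(u + 6) = (-155 + u)*(6 + u))
(B(98) + (-14724 - 1*(-8644))) + t = ((-930 + 98² - 149*98) + (-14724 - 1*(-8644))) - 50964 = ((-930 + 9604 - 14602) + (-14724 + 8644)) - 50964 = (-5928 - 6080) - 50964 = -12008 - 50964 = -62972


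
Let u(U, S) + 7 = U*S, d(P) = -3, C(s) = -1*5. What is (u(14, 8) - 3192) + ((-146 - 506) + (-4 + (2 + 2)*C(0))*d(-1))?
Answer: -3667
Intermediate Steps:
C(s) = -5
u(U, S) = -7 + S*U (u(U, S) = -7 + U*S = -7 + S*U)
(u(14, 8) - 3192) + ((-146 - 506) + (-4 + (2 + 2)*C(0))*d(-1)) = ((-7 + 8*14) - 3192) + ((-146 - 506) + (-4 + (2 + 2)*(-5))*(-3)) = ((-7 + 112) - 3192) + (-652 + (-4 + 4*(-5))*(-3)) = (105 - 3192) + (-652 + (-4 - 20)*(-3)) = -3087 + (-652 - 24*(-3)) = -3087 + (-652 + 72) = -3087 - 580 = -3667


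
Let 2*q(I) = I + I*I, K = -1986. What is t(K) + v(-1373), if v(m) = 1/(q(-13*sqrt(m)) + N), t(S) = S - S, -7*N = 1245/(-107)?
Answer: 1498*I/(-173793223*I + 9737*sqrt(1373)) ≈ -8.6194e-6 + 1.7894e-8*I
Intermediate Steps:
N = 1245/749 (N = -1245/(7*(-107)) = -1245*(-1)/(7*107) = -1/7*(-1245/107) = 1245/749 ≈ 1.6622)
t(S) = 0
q(I) = I/2 + I**2/2 (q(I) = (I + I*I)/2 = (I + I**2)/2 = I/2 + I**2/2)
v(m) = 1/(1245/749 - 13*sqrt(m)*(1 - 13*sqrt(m))/2) (v(m) = 1/((-13*sqrt(m))*(1 - 13*sqrt(m))/2 + 1245/749) = 1/(-13*sqrt(m)*(1 - 13*sqrt(m))/2 + 1245/749) = 1/(1245/749 - 13*sqrt(m)*(1 - 13*sqrt(m))/2))
t(K) + v(-1373) = 0 + 1498/(2490 - 9737*I*sqrt(1373) + 126581*(-1373)) = 0 + 1498/(2490 - 9737*I*sqrt(1373) - 173795713) = 0 + 1498/(-173793223 - 9737*I*sqrt(1373)) = 1498/(-173793223 - 9737*I*sqrt(1373))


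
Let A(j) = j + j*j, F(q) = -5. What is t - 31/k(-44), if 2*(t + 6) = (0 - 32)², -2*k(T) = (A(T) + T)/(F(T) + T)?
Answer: 66575/132 ≈ 504.36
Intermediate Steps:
A(j) = j + j²
k(T) = -(T + T*(1 + T))/(2*(-5 + T)) (k(T) = -(T*(1 + T) + T)/(2*(-5 + T)) = -(T + T*(1 + T))/(2*(-5 + T)))
t = 506 (t = -6 + (0 - 32)²/2 = -6 + (½)*(-32)² = -6 + (½)*1024 = -6 + 512 = 506)
t - 31/k(-44) = 506 - 31/((½)*(-44)*(-2 - 1*(-44))/(-5 - 44)) = 506 - 31/((½)*(-44)*(-2 + 44)/(-49)) = 506 - 31/((½)*(-44)*(-1/49)*42) = 506 - 31/132/7 = 506 - 31*7/132 = 506 - 1*217/132 = 506 - 217/132 = 66575/132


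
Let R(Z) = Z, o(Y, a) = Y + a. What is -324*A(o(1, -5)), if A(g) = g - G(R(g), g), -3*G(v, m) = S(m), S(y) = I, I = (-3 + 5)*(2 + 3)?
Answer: 216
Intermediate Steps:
I = 10 (I = 2*5 = 10)
S(y) = 10
G(v, m) = -10/3 (G(v, m) = -⅓*10 = -10/3)
A(g) = 10/3 + g (A(g) = g - 1*(-10/3) = g + 10/3 = 10/3 + g)
-324*A(o(1, -5)) = -324*(10/3 + (1 - 5)) = -324*(10/3 - 4) = -324*(-⅔) = 216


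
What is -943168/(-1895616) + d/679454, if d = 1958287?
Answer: 68015616251/20124748026 ≈ 3.3797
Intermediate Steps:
-943168/(-1895616) + d/679454 = -943168/(-1895616) + 1958287/679454 = -943168*(-1/1895616) + 1958287*(1/679454) = 14737/29619 + 1958287/679454 = 68015616251/20124748026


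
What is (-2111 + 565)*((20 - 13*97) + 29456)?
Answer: -43620390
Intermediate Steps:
(-2111 + 565)*((20 - 13*97) + 29456) = -1546*((20 - 1261) + 29456) = -1546*(-1241 + 29456) = -1546*28215 = -43620390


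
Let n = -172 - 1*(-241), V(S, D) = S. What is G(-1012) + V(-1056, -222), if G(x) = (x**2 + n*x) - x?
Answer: 954272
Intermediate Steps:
n = 69 (n = -172 + 241 = 69)
G(x) = x**2 + 68*x (G(x) = (x**2 + 69*x) - x = x**2 + 68*x)
G(-1012) + V(-1056, -222) = -1012*(68 - 1012) - 1056 = -1012*(-944) - 1056 = 955328 - 1056 = 954272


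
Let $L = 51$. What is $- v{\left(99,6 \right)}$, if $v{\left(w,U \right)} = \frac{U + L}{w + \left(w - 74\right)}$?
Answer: $- \frac{57}{124} \approx -0.45968$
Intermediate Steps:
$v{\left(w,U \right)} = \frac{51 + U}{-74 + 2 w}$ ($v{\left(w,U \right)} = \frac{U + 51}{w + \left(w - 74\right)} = \frac{51 + U}{w + \left(-74 + w\right)} = \frac{51 + U}{-74 + 2 w}$)
$- v{\left(99,6 \right)} = - \frac{51 + 6}{2 \left(-37 + 99\right)} = - \frac{57}{2 \cdot 62} = \left(-1\right) \frac{57}{124} = - \frac{57}{124}$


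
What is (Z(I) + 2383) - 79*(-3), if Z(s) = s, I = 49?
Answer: 2669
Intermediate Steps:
(Z(I) + 2383) - 79*(-3) = (49 + 2383) - 79*(-3) = 2432 - 1*(-237) = 2432 + 237 = 2669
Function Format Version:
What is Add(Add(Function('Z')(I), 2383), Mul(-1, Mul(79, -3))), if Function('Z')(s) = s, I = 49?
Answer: 2669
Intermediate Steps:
Add(Add(Function('Z')(I), 2383), Mul(-1, Mul(79, -3))) = Add(Add(49, 2383), Mul(-1, Mul(79, -3))) = Add(2432, Mul(-1, -237)) = Add(2432, 237) = 2669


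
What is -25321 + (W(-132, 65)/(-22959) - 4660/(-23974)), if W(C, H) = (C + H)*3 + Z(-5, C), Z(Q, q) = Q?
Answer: -6968524621301/275209533 ≈ -25321.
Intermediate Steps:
W(C, H) = -5 + 3*C + 3*H (W(C, H) = (C + H)*3 - 5 = (3*C + 3*H) - 5 = -5 + 3*C + 3*H)
-25321 + (W(-132, 65)/(-22959) - 4660/(-23974)) = -25321 + ((-5 + 3*(-132) + 3*65)/(-22959) - 4660/(-23974)) = -25321 + ((-5 - 396 + 195)*(-1/22959) - 4660*(-1/23974)) = -25321 + (-206*(-1/22959) + 2330/11987) = -25321 + (206/22959 + 2330/11987) = -25321 + 55963792/275209533 = -6968524621301/275209533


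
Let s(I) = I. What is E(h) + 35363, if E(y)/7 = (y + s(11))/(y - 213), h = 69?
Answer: 318232/9 ≈ 35359.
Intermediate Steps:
E(y) = 7*(11 + y)/(-213 + y) (E(y) = 7*((y + 11)/(y - 213)) = 7*((11 + y)/(-213 + y)) = 7*(11 + y)/(-213 + y))
E(h) + 35363 = 7*(11 + 69)/(-213 + 69) + 35363 = 7*80/(-144) + 35363 = 7*(-1/144)*80 + 35363 = -35/9 + 35363 = 318232/9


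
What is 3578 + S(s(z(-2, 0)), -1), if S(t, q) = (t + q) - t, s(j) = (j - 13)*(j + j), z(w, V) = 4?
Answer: 3577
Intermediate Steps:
s(j) = 2*j*(-13 + j) (s(j) = (-13 + j)*(2*j) = 2*j*(-13 + j))
S(t, q) = q (S(t, q) = (q + t) - t = q)
3578 + S(s(z(-2, 0)), -1) = 3578 - 1 = 3577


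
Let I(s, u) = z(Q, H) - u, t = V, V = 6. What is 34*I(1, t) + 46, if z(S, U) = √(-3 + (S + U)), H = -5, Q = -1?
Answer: -158 + 102*I ≈ -158.0 + 102.0*I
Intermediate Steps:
t = 6
z(S, U) = √(-3 + S + U)
I(s, u) = -u + 3*I (I(s, u) = √(-3 - 1 - 5) - u = √(-9) - u = 3*I - u = -u + 3*I)
34*I(1, t) + 46 = 34*(-1*6 + 3*I) + 46 = 34*(-6 + 3*I) + 46 = (-204 + 102*I) + 46 = -158 + 102*I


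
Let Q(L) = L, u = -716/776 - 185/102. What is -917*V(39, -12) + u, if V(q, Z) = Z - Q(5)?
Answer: 77105246/4947 ≈ 15586.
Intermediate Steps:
u = -13537/4947 (u = -716*1/776 - 185*1/102 = -179/194 - 185/102 = -13537/4947 ≈ -2.7364)
V(q, Z) = -5 + Z (V(q, Z) = Z - 1*5 = Z - 5 = -5 + Z)
-917*V(39, -12) + u = -917*(-5 - 12) - 13537/4947 = -917*(-17) - 13537/4947 = 15589 - 13537/4947 = 77105246/4947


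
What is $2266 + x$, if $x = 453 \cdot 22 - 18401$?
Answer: $-6169$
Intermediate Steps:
$x = -8435$ ($x = 9966 - 18401 = -8435$)
$2266 + x = 2266 - 8435 = -6169$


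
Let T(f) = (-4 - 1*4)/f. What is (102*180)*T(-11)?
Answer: 146880/11 ≈ 13353.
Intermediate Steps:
T(f) = -8/f (T(f) = (-4 - 4)/f = -8/f)
(102*180)*T(-11) = (102*180)*(-8/(-11)) = 18360*(-8*(-1/11)) = 18360*(8/11) = 146880/11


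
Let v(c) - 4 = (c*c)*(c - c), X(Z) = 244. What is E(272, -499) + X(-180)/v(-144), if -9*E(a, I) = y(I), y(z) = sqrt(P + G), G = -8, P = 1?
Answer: 61 - I*sqrt(7)/9 ≈ 61.0 - 0.29397*I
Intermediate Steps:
y(z) = I*sqrt(7) (y(z) = sqrt(1 - 8) = sqrt(-7) = I*sqrt(7))
E(a, I) = -I*sqrt(7)/9
v(c) = 4 (v(c) = 4 + (c*c)*(c - c) = 4 + c**2*0 = 4 + 0 = 4)
E(272, -499) + X(-180)/v(-144) = -I*sqrt(7)/9 + 244/4 = -I*sqrt(7)/9 + 244*(1/4) = -I*sqrt(7)/9 + 61 = 61 - I*sqrt(7)/9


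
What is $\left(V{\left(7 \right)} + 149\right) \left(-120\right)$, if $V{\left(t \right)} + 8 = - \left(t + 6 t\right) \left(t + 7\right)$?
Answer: $65400$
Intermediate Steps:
$V{\left(t \right)} = -8 - 7 t \left(7 + t\right)$ ($V{\left(t \right)} = -8 - \left(t + 6 t\right) \left(t + 7\right) = -8 - 7 t \left(7 + t\right)$)
$\left(V{\left(7 \right)} + 149\right) \left(-120\right) = \left(\left(-8 - 343 - 7 \cdot 7^{2}\right) + 149\right) \left(-120\right) = \left(\left(-8 - 343 - 343\right) + 149\right) \left(-120\right) = \left(-694 + 149\right) \left(-120\right) = \left(-545\right) \left(-120\right) = 65400$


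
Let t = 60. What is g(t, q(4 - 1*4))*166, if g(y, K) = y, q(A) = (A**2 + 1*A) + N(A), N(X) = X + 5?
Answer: 9960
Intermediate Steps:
N(X) = 5 + X
q(A) = 5 + A**2 + 2*A (q(A) = (A**2 + 1*A) + (5 + A) = (A**2 + A) + (5 + A) = (A + A**2) + (5 + A) = 5 + A**2 + 2*A)
g(t, q(4 - 1*4))*166 = 60*166 = 9960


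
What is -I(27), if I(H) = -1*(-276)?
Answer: -276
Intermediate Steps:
I(H) = 276
-I(27) = -1*276 = -276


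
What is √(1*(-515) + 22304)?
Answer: 9*√269 ≈ 147.61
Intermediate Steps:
√(1*(-515) + 22304) = √(-515 + 22304) = √21789 = 9*√269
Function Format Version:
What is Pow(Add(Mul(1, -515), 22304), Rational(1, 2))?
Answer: Mul(9, Pow(269, Rational(1, 2))) ≈ 147.61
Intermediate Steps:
Pow(Add(Mul(1, -515), 22304), Rational(1, 2)) = Pow(Add(-515, 22304), Rational(1, 2)) = Pow(21789, Rational(1, 2)) = Mul(9, Pow(269, Rational(1, 2)))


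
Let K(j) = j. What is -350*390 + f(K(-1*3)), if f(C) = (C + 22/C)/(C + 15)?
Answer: -4914031/36 ≈ -1.3650e+5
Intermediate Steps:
f(C) = (C + 22/C)/(15 + C)
-350*390 + f(K(-1*3)) = -350*390 + (22 + (-1*3)**2)/(((-1*3))*(15 - 1*3)) = -136500 + (22 + (-3)**2)/((-3)*(15 - 3)) = -136500 - 1/3*(22 + 9)/12 = -136500 - 1/3*1/12*31 = -136500 - 31/36 = -4914031/36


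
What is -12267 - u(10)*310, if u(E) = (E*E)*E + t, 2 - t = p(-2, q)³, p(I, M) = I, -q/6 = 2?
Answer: -325367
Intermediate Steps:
q = -12 (q = -6*2 = -12)
t = 10 (t = 2 - 1*(-2)³ = 2 - 1*(-8) = 2 + 8 = 10)
u(E) = 10 + E³ (u(E) = (E*E)*E + 10 = E²*E + 10 = E³ + 10 = 10 + E³)
-12267 - u(10)*310 = -12267 - (10 + 10³)*310 = -12267 - (10 + 1000)*310 = -12267 - 1010*310 = -12267 - 1*313100 = -12267 - 313100 = -325367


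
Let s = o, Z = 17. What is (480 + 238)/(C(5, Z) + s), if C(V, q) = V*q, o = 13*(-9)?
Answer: -359/16 ≈ -22.438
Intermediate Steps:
o = -117
s = -117
(480 + 238)/(C(5, Z) + s) = (480 + 238)/(5*17 - 117) = 718/(85 - 117) = 718/(-32) = 718*(-1/32) = -359/16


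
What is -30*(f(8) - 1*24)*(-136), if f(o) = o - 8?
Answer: -97920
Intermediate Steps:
f(o) = -8 + o
-30*(f(8) - 1*24)*(-136) = -30*((-8 + 8) - 1*24)*(-136) = -30*(0 - 24)*(-136) = -30*(-24)*(-136) = 720*(-136) = -97920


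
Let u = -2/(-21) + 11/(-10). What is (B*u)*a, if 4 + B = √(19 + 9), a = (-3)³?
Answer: -3798/35 + 1899*√7/35 ≈ 35.037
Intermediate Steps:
a = -27
u = -211/210 (u = -2*(-1/21) + 11*(-⅒) = 2/21 - 11/10 = -211/210 ≈ -1.0048)
B = -4 + 2*√7 (B = -4 + √(19 + 9) = -4 + √28 = -4 + 2*√7 ≈ 1.2915)
(B*u)*a = ((-4 + 2*√7)*(-211/210))*(-27) = (422/105 - 211*√7/105)*(-27) = -3798/35 + 1899*√7/35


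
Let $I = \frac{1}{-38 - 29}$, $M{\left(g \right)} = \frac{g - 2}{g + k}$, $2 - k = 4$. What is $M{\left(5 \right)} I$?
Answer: $- \frac{1}{67} \approx -0.014925$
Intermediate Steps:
$k = -2$ ($k = 2 - 4 = -2$)
$M{\left(g \right)} = 1$ ($M{\left(g \right)} = \frac{g - 2}{g - 2} = \frac{-2 + g}{-2 + g} = 1$)
$I = - \frac{1}{67}$ ($I = \frac{1}{-67} = - \frac{1}{67} \approx -0.014925$)
$M{\left(5 \right)} I = 1 \left(- \frac{1}{67}\right) = - \frac{1}{67}$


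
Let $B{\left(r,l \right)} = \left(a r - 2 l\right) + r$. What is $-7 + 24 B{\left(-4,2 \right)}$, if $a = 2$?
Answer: $-391$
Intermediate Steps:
$B{\left(r,l \right)} = - 2 l + 3 r$ ($B{\left(r,l \right)} = \left(2 r - 2 l\right) + r = \left(- 2 l + 2 r\right) + r = - 2 l + 3 r$)
$-7 + 24 B{\left(-4,2 \right)} = -7 + 24 \left(\left(-2\right) 2 + 3 \left(-4\right)\right) = -7 + 24 \left(-4 - 12\right) = -7 + 24 \left(-16\right) = -7 - 384 = -391$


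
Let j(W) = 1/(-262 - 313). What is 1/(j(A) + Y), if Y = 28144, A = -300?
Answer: 575/16182799 ≈ 3.5532e-5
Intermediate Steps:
j(W) = -1/575 (j(W) = 1/(-575) = -1/575)
1/(j(A) + Y) = 1/(-1/575 + 28144) = 1/(16182799/575) = 575/16182799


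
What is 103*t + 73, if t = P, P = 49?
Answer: 5120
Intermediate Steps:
t = 49
103*t + 73 = 103*49 + 73 = 5047 + 73 = 5120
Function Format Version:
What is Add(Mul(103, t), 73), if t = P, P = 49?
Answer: 5120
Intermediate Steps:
t = 49
Add(Mul(103, t), 73) = Add(Mul(103, 49), 73) = Add(5047, 73) = 5120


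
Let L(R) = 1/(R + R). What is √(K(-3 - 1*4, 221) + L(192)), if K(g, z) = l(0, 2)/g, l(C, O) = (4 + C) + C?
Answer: I*√64218/336 ≈ 0.7542*I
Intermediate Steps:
l(C, O) = 4 + 2*C
L(R) = 1/(2*R)
K(g, z) = 4/g (K(g, z) = (4 + 2*0)/g = (4 + 0)/g = 4/g)
√(K(-3 - 1*4, 221) + L(192)) = √(4/(-3 - 1*4) + (½)/192) = √(4/(-3 - 4) + (½)*(1/192)) = √(4/(-7) + 1/384) = √(4*(-⅐) + 1/384) = √(-4/7 + 1/384) = √(-1529/2688) = I*√64218/336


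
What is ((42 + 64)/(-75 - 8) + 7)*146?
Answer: 69350/83 ≈ 835.54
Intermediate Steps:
((42 + 64)/(-75 - 8) + 7)*146 = (106/(-83) + 7)*146 = (106*(-1/83) + 7)*146 = (-106/83 + 7)*146 = (475/83)*146 = 69350/83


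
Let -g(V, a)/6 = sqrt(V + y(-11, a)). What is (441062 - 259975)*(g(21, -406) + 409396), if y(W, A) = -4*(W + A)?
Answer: 74136293452 - 1086522*sqrt(1689) ≈ 7.4092e+10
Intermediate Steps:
y(W, A) = -4*A - 4*W (y(W, A) = -4*(A + W) = -4*A - 4*W)
g(V, a) = -6*sqrt(44 + V - 4*a) (g(V, a) = -6*sqrt(V + (-4*a - 4*(-11))) = -6*sqrt(V + (-4*a + 44)) = -6*sqrt(V + (44 - 4*a)) = -6*sqrt(44 + V - 4*a))
(441062 - 259975)*(g(21, -406) + 409396) = (441062 - 259975)*(-6*sqrt(44 + 21 - 4*(-406)) + 409396) = 181087*(-6*sqrt(44 + 21 + 1624) + 409396) = 181087*(-6*sqrt(1689) + 409396) = 181087*(409396 - 6*sqrt(1689)) = 74136293452 - 1086522*sqrt(1689)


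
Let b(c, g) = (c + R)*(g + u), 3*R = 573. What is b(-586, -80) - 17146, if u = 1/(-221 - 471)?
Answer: 10002563/692 ≈ 14455.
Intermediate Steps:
R = 191 (R = (⅓)*573 = 191)
u = -1/692 (u = 1/(-692) = -1/692 ≈ -0.0014451)
b(c, g) = (191 + c)*(-1/692 + g) (b(c, g) = (c + 191)*(g - 1/692) = (191 + c)*(-1/692 + g))
b(-586, -80) - 17146 = (-191/692 + 191*(-80) - 1/692*(-586) - 586*(-80)) - 17146 = (-191/692 - 15280 + 293/346 + 46880) - 17146 = 21867595/692 - 17146 = 10002563/692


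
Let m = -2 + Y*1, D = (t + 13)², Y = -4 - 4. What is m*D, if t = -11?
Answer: -40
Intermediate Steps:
Y = -8
D = 4 (D = (-11 + 13)² = 2² = 4)
m = -10 (m = -2 - 8*1 = -2 - 8 = -10)
m*D = -10*4 = -40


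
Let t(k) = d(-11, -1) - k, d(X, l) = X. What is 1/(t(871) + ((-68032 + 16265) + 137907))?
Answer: 1/85258 ≈ 1.1729e-5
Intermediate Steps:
t(k) = -11 - k
1/(t(871) + ((-68032 + 16265) + 137907)) = 1/((-11 - 1*871) + ((-68032 + 16265) + 137907)) = 1/((-11 - 871) + (-51767 + 137907)) = 1/(-882 + 86140) = 1/85258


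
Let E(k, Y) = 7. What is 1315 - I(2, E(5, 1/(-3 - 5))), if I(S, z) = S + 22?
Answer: 1291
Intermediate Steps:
I(S, z) = 22 + S
1315 - I(2, E(5, 1/(-3 - 5))) = 1315 - (22 + 2) = 1315 - 1*24 = 1315 - 24 = 1291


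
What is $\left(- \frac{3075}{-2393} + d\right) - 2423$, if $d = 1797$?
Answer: $- \frac{1494943}{2393} \approx -624.71$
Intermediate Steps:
$\left(- \frac{3075}{-2393} + d\right) - 2423 = \left(- \frac{3075}{-2393} + 1797\right) - 2423 = \left(\left(-3075\right) \left(- \frac{1}{2393}\right) + 1797\right) - 2423 = \left(\frac{3075}{2393} + 1797\right) - 2423 = \frac{4303296}{2393} - 2423 = - \frac{1494943}{2393}$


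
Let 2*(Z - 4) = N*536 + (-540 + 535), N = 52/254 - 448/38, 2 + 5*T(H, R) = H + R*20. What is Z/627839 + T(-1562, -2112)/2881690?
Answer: -174253217152253/21828448843834150 ≈ -0.0079829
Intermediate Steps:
T(H, R) = -⅖ + 4*R + H/5 (T(H, R) = -⅖ + (H + R*20)/5 = -⅖ + (H + 20*R)/5 = -⅖ + (4*R + H/5) = -⅖ + 4*R + H/5)
N = -27954/2413 (N = 52*(1/254) - 448*1/38 = 26/127 - 224/19 = -27954/2413 ≈ -11.585)
Z = -14976105/4826 (Z = 4 + (-27954/2413*536 + (-540 + 535))/2 = 4 + (-14983344/2413 - 5)/2 = 4 + (½)*(-14995409/2413) = 4 - 14995409/4826 = -14976105/4826 ≈ -3103.2)
Z/627839 + T(-1562, -2112)/2881690 = -14976105/4826/627839 + (-⅖ + 4*(-2112) + (⅕)*(-1562))/2881690 = -14976105/4826*1/627839 + (-⅖ - 8448 - 1562/5)*(1/2881690) = -14976105/3029951014 - 43804/5*1/2881690 = -14976105/3029951014 - 21902/7204225 = -174253217152253/21828448843834150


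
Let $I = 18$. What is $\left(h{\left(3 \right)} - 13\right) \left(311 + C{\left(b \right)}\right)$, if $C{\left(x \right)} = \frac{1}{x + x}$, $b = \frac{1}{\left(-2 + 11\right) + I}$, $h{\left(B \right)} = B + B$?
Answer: $- \frac{4543}{2} \approx -2271.5$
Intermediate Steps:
$h{\left(B \right)} = 2 B$
$b = \frac{1}{27}$ ($b = \frac{1}{\left(-2 + 11\right) + 18} = \frac{1}{9 + 18} = \frac{1}{27} \approx 0.037037$)
$C{\left(x \right)} = \frac{1}{2 x}$
$\left(h{\left(3 \right)} - 13\right) \left(311 + C{\left(b \right)}\right) = \left(2 \cdot 3 - 13\right) \left(311 + \frac{\frac{1}{\frac{1}{27}}}{2}\right) = \left(6 - 13\right) \left(311 + \frac{1}{2} \cdot 27\right) = - 7 \left(311 + \frac{27}{2}\right) = \left(-7\right) \frac{649}{2} = - \frac{4543}{2}$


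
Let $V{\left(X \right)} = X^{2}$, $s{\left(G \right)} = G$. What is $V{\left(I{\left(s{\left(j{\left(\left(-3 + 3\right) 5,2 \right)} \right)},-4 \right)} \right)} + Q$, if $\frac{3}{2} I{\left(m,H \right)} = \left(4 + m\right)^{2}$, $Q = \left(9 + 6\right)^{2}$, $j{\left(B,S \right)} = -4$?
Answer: $225$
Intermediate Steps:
$Q = 225$ ($Q = 15^{2} = 225$)
$I{\left(m,H \right)} = \frac{2 \left(4 + m\right)^{2}}{3}$
$V{\left(I{\left(s{\left(j{\left(\left(-3 + 3\right) 5,2 \right)} \right)},-4 \right)} \right)} + Q = \left(\frac{2 \left(4 - 4\right)^{2}}{3}\right)^{2} + 225 = \left(\frac{2 \cdot 0^{2}}{3}\right)^{2} + 225 = \left(\frac{2}{3} \cdot 0\right)^{2} + 225 = 0^{2} + 225 = 0 + 225 = 225$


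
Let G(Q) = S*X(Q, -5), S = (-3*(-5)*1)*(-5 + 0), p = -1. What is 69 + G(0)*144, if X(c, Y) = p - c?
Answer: 10869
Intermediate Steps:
X(c, Y) = -1 - c
S = -75 (S = (15*1)*(-5) = 15*(-5) = -75)
G(Q) = 75 + 75*Q (G(Q) = -75*(-1 - Q) = 75 + 75*Q)
69 + G(0)*144 = 69 + (75 + 75*0)*144 = 69 + (75 + 0)*144 = 69 + 75*144 = 69 + 10800 = 10869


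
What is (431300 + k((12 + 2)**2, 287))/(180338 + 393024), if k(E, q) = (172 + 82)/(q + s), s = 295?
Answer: 125508427/166848342 ≈ 0.75223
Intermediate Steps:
k(E, q) = 254/(295 + q) (k(E, q) = (172 + 82)/(q + 295) = 254/(295 + q))
(431300 + k((12 + 2)**2, 287))/(180338 + 393024) = (431300 + 254/(295 + 287))/(180338 + 393024) = (431300 + 254/582)/573362 = (431300 + 254*(1/582))*(1/573362) = (431300 + 127/291)*(1/573362) = (125508427/291)*(1/573362) = 125508427/166848342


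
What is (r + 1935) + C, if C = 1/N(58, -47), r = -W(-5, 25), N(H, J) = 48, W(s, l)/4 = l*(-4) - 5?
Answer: 113041/48 ≈ 2355.0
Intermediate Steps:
W(s, l) = -20 - 16*l (W(s, l) = 4*(l*(-4) - 5) = 4*(-4*l - 5) = 4*(-5 - 4*l) = -20 - 16*l)
r = 420 (r = -(-20 - 16*25) = -(-20 - 400) = -1*(-420) = 420)
C = 1/48 ≈ 0.020833
(r + 1935) + C = (420 + 1935) + 1/48 = 2355 + 1/48 = 113041/48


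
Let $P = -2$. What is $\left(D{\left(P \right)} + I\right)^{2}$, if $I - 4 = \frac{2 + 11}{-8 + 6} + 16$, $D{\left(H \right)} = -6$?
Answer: $\frac{225}{4} \approx 56.25$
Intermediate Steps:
$I = \frac{27}{2}$ ($I = 4 + \left(\frac{2 + 11}{-8 + 6} + 16\right) = 4 + \left(\frac{13}{-2} + 16\right) = 4 + \left(13 \left(- \frac{1}{2}\right) + 16\right) = 4 + \left(- \frac{13}{2} + 16\right) = 4 + \frac{19}{2} = \frac{27}{2} \approx 13.5$)
$\left(D{\left(P \right)} + I\right)^{2} = \left(-6 + \frac{27}{2}\right)^{2} = \left(\frac{15}{2}\right)^{2} = \frac{225}{4}$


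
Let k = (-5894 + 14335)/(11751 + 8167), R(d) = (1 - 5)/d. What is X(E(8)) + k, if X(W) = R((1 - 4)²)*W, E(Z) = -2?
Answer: 10231/7794 ≈ 1.3127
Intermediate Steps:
R(d) = -4/d
X(W) = -4*W/9 (X(W) = (-4/(1 - 4)²)*W = (-4/((-3)²))*W = (-4/9)*W = (-4*⅑)*W = -4*W/9)
k = 367/866 (k = 8441/19918 = 8441*(1/19918) = 367/866 ≈ 0.42379)
X(E(8)) + k = -4/9*(-2) + 367/866 = 8/9 + 367/866 = 10231/7794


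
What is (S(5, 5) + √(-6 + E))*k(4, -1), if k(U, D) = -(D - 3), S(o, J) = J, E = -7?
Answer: 20 + 4*I*√13 ≈ 20.0 + 14.422*I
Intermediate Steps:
k(U, D) = 3 - D (k(U, D) = -(-3 + D) = 3 - D)
(S(5, 5) + √(-6 + E))*k(4, -1) = (5 + √(-6 - 7))*(3 - 1*(-1)) = (5 + √(-13))*(3 + 1) = (5 + I*√13)*4 = 20 + 4*I*√13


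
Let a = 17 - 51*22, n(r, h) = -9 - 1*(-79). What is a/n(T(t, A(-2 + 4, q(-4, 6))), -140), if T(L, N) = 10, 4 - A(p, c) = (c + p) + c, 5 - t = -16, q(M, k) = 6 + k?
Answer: -221/14 ≈ -15.786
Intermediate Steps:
t = 21 (t = 5 - 1*(-16) = 5 + 16 = 21)
A(p, c) = 4 - p - 2*c (A(p, c) = 4 - ((c + p) + c) = 4 - (p + 2*c) = 4 + (-p - 2*c) = 4 - p - 2*c)
n(r, h) = 70 (n(r, h) = -9 + 79 = 70)
a = -1105 (a = 17 - 1122 = -1105)
a/n(T(t, A(-2 + 4, q(-4, 6))), -140) = -1105/70 = -1105*1/70 = -221/14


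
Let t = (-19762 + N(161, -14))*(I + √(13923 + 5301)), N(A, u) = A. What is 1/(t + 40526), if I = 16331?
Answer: -320063405/102433197374754001 + 117606*√534/102433197374754001 ≈ -3.0981e-9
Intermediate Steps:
t = -320103931 - 117606*√534 (t = (-19762 + 161)*(16331 + √(13923 + 5301)) = -19601*(16331 + √19224) = -19601*(16331 + 6*√534) = -320103931 - 117606*√534 ≈ -3.2282e+8)
1/(t + 40526) = 1/((-320103931 - 117606*√534) + 40526) = 1/(-320063405 - 117606*√534)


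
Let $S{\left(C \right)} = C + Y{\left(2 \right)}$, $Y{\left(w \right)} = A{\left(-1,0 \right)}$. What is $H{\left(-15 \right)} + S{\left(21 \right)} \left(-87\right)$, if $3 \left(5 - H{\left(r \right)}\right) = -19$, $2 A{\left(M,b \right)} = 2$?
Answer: $- \frac{5708}{3} \approx -1902.7$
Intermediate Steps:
$A{\left(M,b \right)} = 1$ ($A{\left(M,b \right)} = \frac{1}{2} \cdot 2 = 1$)
$Y{\left(w \right)} = 1$
$H{\left(r \right)} = \frac{34}{3}$ ($H{\left(r \right)} = 5 - - \frac{19}{3} = 5 + \frac{19}{3} = \frac{34}{3}$)
$S{\left(C \right)} = 1 + C$ ($S{\left(C \right)} = C + 1 = 1 + C$)
$H{\left(-15 \right)} + S{\left(21 \right)} \left(-87\right) = \frac{34}{3} + \left(1 + 21\right) \left(-87\right) = \frac{34}{3} + 22 \left(-87\right) = \frac{34}{3} - 1914 = - \frac{5708}{3}$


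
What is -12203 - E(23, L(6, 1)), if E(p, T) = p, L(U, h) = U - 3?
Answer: -12226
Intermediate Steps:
L(U, h) = -3 + U
-12203 - E(23, L(6, 1)) = -12203 - 1*23 = -12203 - 23 = -12226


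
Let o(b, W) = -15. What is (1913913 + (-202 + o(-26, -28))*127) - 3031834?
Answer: -1145480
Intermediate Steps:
(1913913 + (-202 + o(-26, -28))*127) - 3031834 = (1913913 + (-202 - 15)*127) - 3031834 = (1913913 - 217*127) - 3031834 = (1913913 - 27559) - 3031834 = 1886354 - 3031834 = -1145480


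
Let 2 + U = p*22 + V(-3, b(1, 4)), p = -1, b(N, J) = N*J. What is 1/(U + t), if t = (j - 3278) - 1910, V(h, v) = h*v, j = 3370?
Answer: -1/1854 ≈ -0.00053937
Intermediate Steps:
b(N, J) = J*N
t = -1818 (t = (3370 - 3278) - 1910 = 92 - 1910 = -1818)
U = -36 (U = -2 + (-1*22 - 12) = -2 + (-22 - 3*4) = -2 + (-22 - 12) = -2 - 34 = -36)
1/(U + t) = 1/(-36 - 1818) = 1/(-1854) = -1/1854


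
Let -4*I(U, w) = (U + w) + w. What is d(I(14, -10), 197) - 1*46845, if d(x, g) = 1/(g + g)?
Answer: -18456929/394 ≈ -46845.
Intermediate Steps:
I(U, w) = -w/2 - U/4 (I(U, w) = -((U + w) + w)/4 = -(U + 2*w)/4 = -w/2 - U/4)
d(x, g) = 1/(2*g)
d(I(14, -10), 197) - 1*46845 = (½)/197 - 1*46845 = (½)*(1/197) - 46845 = 1/394 - 46845 = -18456929/394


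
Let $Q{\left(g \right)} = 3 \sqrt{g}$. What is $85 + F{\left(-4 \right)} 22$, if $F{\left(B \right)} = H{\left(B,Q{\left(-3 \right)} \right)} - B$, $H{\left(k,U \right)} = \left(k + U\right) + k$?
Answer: $-3 + 66 i \sqrt{3} \approx -3.0 + 114.32 i$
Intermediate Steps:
$H{\left(k,U \right)} = U + 2 k$ ($H{\left(k,U \right)} = \left(U + k\right) + k = U + 2 k$)
$F{\left(B \right)} = B + 3 i \sqrt{3}$ ($F{\left(B \right)} = \left(3 \sqrt{-3} + 2 B\right) - B = \left(3 i \sqrt{3} + 2 B\right) - B = \left(2 B + 3 i \sqrt{3}\right) - B = B + 3 i \sqrt{3}$)
$85 + F{\left(-4 \right)} 22 = 85 + \left(-4 + 3 i \sqrt{3}\right) 22 = 85 - \left(88 - 66 i \sqrt{3}\right) = -3 + 66 i \sqrt{3}$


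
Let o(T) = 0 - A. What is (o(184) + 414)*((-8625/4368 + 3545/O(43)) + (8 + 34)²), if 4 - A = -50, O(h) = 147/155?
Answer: 2522497335/1274 ≈ 1.9800e+6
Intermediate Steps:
O(h) = 147/155 (O(h) = 147*(1/155) = 147/155)
A = 54 (A = 4 - 1*(-50) = 4 + 50 = 54)
o(T) = -54 (o(T) = 0 - 1*54 = 0 - 54 = -54)
(o(184) + 414)*((-8625/4368 + 3545/O(43)) + (8 + 34)²) = (-54 + 414)*((-8625/4368 + 3545/(147/155)) + (8 + 34)²) = 360*((-8625*1/4368 + 3545*(155/147)) + 42²) = 360*((-2875/1456 + 549475/147) + 1764) = 360*(114230425/30576 + 1764) = 360*(168166489/30576) = 2522497335/1274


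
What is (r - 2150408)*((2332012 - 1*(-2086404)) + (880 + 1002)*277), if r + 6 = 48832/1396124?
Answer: -3707569363425550980/349031 ≈ -1.0622e+13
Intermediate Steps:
r = -2081978/349031 (r = -6 + 48832/1396124 = -6 + 48832*(1/1396124) = -6 + 12208/349031 = -2081978/349031 ≈ -5.9650)
(r - 2150408)*((2332012 - 1*(-2086404)) + (880 + 1002)*277) = (-2081978/349031 - 2150408)*((2332012 - 1*(-2086404)) + (880 + 1002)*277) = -750561136626*((2332012 + 2086404) + 1882*277)/349031 = -750561136626*(4418416 + 521314)/349031 = -750561136626/349031*4939730 = -3707569363425550980/349031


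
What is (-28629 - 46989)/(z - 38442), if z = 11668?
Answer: 37809/13387 ≈ 2.8243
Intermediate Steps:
(-28629 - 46989)/(z - 38442) = (-28629 - 46989)/(11668 - 38442) = -75618/(-26774) = -75618*(-1/26774) = 37809/13387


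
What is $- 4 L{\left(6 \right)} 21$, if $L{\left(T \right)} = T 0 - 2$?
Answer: $168$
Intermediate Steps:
$L{\left(T \right)} = -2$ ($L{\left(T \right)} = 0 - 2 = -2$)
$- 4 L{\left(6 \right)} 21 = \left(-4\right) \left(-2\right) 21 = 8 \cdot 21 = 168$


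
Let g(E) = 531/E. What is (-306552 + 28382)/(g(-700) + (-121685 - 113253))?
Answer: 194719000/164457131 ≈ 1.1840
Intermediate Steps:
(-306552 + 28382)/(g(-700) + (-121685 - 113253)) = (-306552 + 28382)/(531/(-700) + (-121685 - 113253)) = -278170/(531*(-1/700) - 234938) = -278170/(-531/700 - 234938) = -278170/(-164457131/700) = -278170*(-700/164457131) = 194719000/164457131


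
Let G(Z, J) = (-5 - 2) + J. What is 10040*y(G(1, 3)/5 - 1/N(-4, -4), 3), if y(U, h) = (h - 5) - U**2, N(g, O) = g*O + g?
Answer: -2512259/90 ≈ -27914.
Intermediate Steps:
G(Z, J) = -7 + J
N(g, O) = g + O*g (N(g, O) = O*g + g = g + O*g)
y(U, h) = -5 + h - U**2 (y(U, h) = (-5 + h) - U**2 = -5 + h - U**2)
10040*y(G(1, 3)/5 - 1/N(-4, -4), 3) = 10040*(-5 + 3 - ((-7 + 3)/5 - 1/((-4*(1 - 4))))**2) = 10040*(-5 + 3 - (-4*1/5 - 1/((-4*(-3))))**2) = 10040*(-5 + 3 - (-4/5 - 1/12)**2) = 10040*(-5 + 3 - (-53/60)**2) = 10040*(-5 + 3 - 1*2809/3600) = 10040*(-5 + 3 - 2809/3600) = 10040*(-10009/3600) = -2512259/90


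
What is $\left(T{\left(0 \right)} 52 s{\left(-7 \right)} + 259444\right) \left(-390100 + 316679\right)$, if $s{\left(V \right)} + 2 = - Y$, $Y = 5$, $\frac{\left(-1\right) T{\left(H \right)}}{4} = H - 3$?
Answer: $-18727934996$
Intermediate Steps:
$T{\left(H \right)} = 12 - 4 H$ ($T{\left(H \right)} = - 4 \left(H - 3\right) = - 4 \left(-3 + H\right) = 12 - 4 H$)
$s{\left(V \right)} = -7$ ($s{\left(V \right)} = -2 - 5 = -7$)
$\left(T{\left(0 \right)} 52 s{\left(-7 \right)} + 259444\right) \left(-390100 + 316679\right) = \left(\left(12 - 0\right) 52 \left(-7\right) + 259444\right) \left(-390100 + 316679\right) = \left(\left(12 + 0\right) 52 \left(-7\right) + 259444\right) \left(-73421\right) = \left(12 \cdot 52 \left(-7\right) + 259444\right) \left(-73421\right) = \left(624 \left(-7\right) + 259444\right) \left(-73421\right) = \left(-4368 + 259444\right) \left(-73421\right) = 255076 \left(-73421\right) = -18727934996$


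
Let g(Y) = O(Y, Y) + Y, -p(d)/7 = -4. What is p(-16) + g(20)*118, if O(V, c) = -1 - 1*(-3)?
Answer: 2624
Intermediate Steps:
O(V, c) = 2 (O(V, c) = -1 + 3 = 2)
p(d) = 28 (p(d) = -7*(-4) = 28)
g(Y) = 2 + Y
p(-16) + g(20)*118 = 28 + (2 + 20)*118 = 28 + 22*118 = 28 + 2596 = 2624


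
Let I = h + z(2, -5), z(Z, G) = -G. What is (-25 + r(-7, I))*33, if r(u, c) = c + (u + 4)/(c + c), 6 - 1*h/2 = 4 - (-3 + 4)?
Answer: -933/2 ≈ -466.50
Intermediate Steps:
h = 6 (h = 12 - 2*(4 - (-3 + 4)) = 12 - 2*(4 - 1*1) = 12 - 2*(4 - 1) = 12 - 2*3 = 12 - 6 = 6)
I = 11 (I = 6 - 1*(-5) = 6 + 5 = 11)
r(u, c) = c + (4 + u)/(2*c) (r(u, c) = c + (4 + u)/((2*c)) = c + (4 + u)*(1/(2*c)) = c + (4 + u)/(2*c))
(-25 + r(-7, I))*33 = (-25 + (2 + 11**2 + (1/2)*(-7))/11)*33 = (-25 + (2 + 121 - 7/2)/11)*33 = (-25 + (1/11)*(239/2))*33 = (-25 + 239/22)*33 = -311/22*33 = -933/2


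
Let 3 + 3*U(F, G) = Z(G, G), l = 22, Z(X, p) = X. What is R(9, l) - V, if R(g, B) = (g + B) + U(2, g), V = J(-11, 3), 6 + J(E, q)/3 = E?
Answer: 84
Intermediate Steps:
J(E, q) = -18 + 3*E
U(F, G) = -1 + G/3
V = -51 (V = -18 + 3*(-11) = -18 - 33 = -51)
R(g, B) = -1 + B + 4*g/3 (R(g, B) = (g + B) + (-1 + g/3) = (B + g) + (-1 + g/3) = -1 + B + 4*g/3)
R(9, l) - V = (-1 + 22 + (4/3)*9) - 1*(-51) = (-1 + 22 + 12) + 51 = 33 + 51 = 84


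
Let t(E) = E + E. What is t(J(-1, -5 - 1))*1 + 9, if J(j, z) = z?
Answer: -3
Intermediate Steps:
t(E) = 2*E
t(J(-1, -5 - 1))*1 + 9 = (2*(-5 - 1))*1 + 9 = (2*(-6))*1 + 9 = -12*1 + 9 = -12 + 9 = -3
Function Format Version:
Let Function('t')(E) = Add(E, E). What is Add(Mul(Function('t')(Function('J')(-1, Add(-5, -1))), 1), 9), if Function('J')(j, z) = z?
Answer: -3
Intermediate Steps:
Function('t')(E) = Mul(2, E)
Add(Mul(Function('t')(Function('J')(-1, Add(-5, -1))), 1), 9) = Add(Mul(Mul(2, Add(-5, -1)), 1), 9) = Add(Mul(Mul(2, -6), 1), 9) = Add(Mul(-12, 1), 9) = Add(-12, 9) = -3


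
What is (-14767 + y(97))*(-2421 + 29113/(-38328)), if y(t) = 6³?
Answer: 1350641295751/38328 ≈ 3.5239e+7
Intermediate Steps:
y(t) = 216
(-14767 + y(97))*(-2421 + 29113/(-38328)) = (-14767 + 216)*(-2421 + 29113/(-38328)) = -14551*(-2421 + 29113*(-1/38328)) = -14551*(-2421 - 29113/38328) = -14551*(-92821201/38328) = 1350641295751/38328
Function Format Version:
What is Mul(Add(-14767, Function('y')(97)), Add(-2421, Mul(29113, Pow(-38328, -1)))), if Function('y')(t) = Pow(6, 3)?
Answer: Rational(1350641295751, 38328) ≈ 3.5239e+7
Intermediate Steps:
Function('y')(t) = 216
Mul(Add(-14767, Function('y')(97)), Add(-2421, Mul(29113, Pow(-38328, -1)))) = Mul(Add(-14767, 216), Add(-2421, Mul(29113, Pow(-38328, -1)))) = Mul(-14551, Add(-2421, Mul(29113, Rational(-1, 38328)))) = Mul(-14551, Add(-2421, Rational(-29113, 38328))) = Mul(-14551, Rational(-92821201, 38328)) = Rational(1350641295751, 38328)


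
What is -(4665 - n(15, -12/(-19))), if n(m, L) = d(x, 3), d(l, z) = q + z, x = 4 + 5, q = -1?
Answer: -4663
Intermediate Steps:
x = 9
d(l, z) = -1 + z
n(m, L) = 2 (n(m, L) = -1 + 3 = 2)
-(4665 - n(15, -12/(-19))) = -(4665 - 1*2) = -(4665 - 2) = -1*4663 = -4663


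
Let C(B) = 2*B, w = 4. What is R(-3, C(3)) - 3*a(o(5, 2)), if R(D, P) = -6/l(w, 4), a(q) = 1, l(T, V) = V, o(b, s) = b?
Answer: -9/2 ≈ -4.5000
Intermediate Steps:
R(D, P) = -3/2 (R(D, P) = -6/4 = -6*1/4 = -3/2)
R(-3, C(3)) - 3*a(o(5, 2)) = -3/2 - 3*1 = -3/2 - 3 = -9/2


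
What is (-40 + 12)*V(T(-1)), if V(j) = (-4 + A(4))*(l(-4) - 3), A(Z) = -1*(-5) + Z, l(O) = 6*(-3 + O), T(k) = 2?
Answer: 6300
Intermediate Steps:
l(O) = -18 + 6*O
A(Z) = 5 + Z
V(j) = -225 (V(j) = (-4 + (5 + 4))*((-18 + 6*(-4)) - 3) = (-4 + 9)*((-18 - 24) - 3) = 5*(-42 - 3) = 5*(-45) = -225)
(-40 + 12)*V(T(-1)) = (-40 + 12)*(-225) = -28*(-225) = 6300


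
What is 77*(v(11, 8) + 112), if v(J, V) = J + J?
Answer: 10318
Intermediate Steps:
v(J, V) = 2*J
77*(v(11, 8) + 112) = 77*(2*11 + 112) = 77*(22 + 112) = 77*134 = 10318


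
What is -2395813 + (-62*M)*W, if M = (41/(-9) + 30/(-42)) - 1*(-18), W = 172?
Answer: -159488747/63 ≈ -2.5316e+6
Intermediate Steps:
M = 802/63 (M = (41*(-1/9) + 30*(-1/42)) + 18 = (-41/9 - 5/7) + 18 = -332/63 + 18 = 802/63 ≈ 12.730)
-2395813 + (-62*M)*W = -2395813 - 62*802/63*172 = -2395813 - 49724/63*172 = -2395813 - 8552528/63 = -159488747/63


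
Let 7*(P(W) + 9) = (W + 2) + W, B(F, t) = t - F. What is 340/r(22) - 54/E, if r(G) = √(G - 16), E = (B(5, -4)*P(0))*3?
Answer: -14/61 + 170*√6/3 ≈ 138.57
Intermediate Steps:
P(W) = -61/7 + 2*W/7 (P(W) = -9 + ((W + 2) + W)/7 = -9 + ((2 + W) + W)/7 = -9 + (2 + 2*W)/7 = -9 + (2/7 + 2*W/7) = -61/7 + 2*W/7)
E = 1647/7 (E = ((-4 - 1*5)*(-61/7 + (2/7)*0))*3 = ((-4 - 5)*(-61/7 + 0))*3 = -9*(-61/7)*3 = (549/7)*3 = 1647/7 ≈ 235.29)
r(G) = √(-16 + G)
340/r(22) - 54/E = 340/(√(-16 + 22)) - 54/1647/7 = 340/(√6) - 54*7/1647 = 340*(√6/6) - 14/61 = 170*√6/3 - 14/61 = -14/61 + 170*√6/3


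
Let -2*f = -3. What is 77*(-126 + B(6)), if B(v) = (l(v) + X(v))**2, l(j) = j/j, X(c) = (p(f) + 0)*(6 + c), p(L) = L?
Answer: 18095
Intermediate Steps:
f = 3/2 (f = -1/2*(-3) = 3/2 ≈ 1.5000)
X(c) = 9 + 3*c/2 (X(c) = (3/2 + 0)*(6 + c) = 3*(6 + c)/2 = 9 + 3*c/2)
l(j) = 1
B(v) = (10 + 3*v/2)**2 (B(v) = (1 + (9 + 3*v/2))**2 = (10 + 3*v/2)**2)
77*(-126 + B(6)) = 77*(-126 + (20 + 3*6)**2/4) = 77*(-126 + (20 + 18)**2/4) = 77*(-126 + (1/4)*38**2) = 77*(-126 + (1/4)*1444) = 77*(-126 + 361) = 77*235 = 18095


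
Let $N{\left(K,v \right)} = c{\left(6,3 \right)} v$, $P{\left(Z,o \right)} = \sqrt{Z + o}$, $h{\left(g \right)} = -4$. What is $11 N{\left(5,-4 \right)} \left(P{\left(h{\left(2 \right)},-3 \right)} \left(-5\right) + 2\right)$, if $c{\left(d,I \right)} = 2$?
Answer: $-176 + 440 i \sqrt{7} \approx -176.0 + 1164.1 i$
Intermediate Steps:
$N{\left(K,v \right)} = 2 v$
$11 N{\left(5,-4 \right)} \left(P{\left(h{\left(2 \right)},-3 \right)} \left(-5\right) + 2\right) = 11 \cdot 2 \left(-4\right) \left(\sqrt{-4 - 3} \left(-5\right) + 2\right) = 11 \left(-8\right) \left(\sqrt{-7} \left(-5\right) + 2\right) = - 88 \left(i \sqrt{7} \left(-5\right) + 2\right) = - 88 \left(- 5 i \sqrt{7} + 2\right) = - 88 \left(2 - 5 i \sqrt{7}\right) = -176 + 440 i \sqrt{7}$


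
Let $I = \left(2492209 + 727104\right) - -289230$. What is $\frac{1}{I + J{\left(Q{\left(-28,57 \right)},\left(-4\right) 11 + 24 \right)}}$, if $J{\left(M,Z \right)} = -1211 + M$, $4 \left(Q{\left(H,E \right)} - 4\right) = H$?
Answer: $\frac{1}{3507329} \approx 2.8512 \cdot 10^{-7}$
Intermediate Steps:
$Q{\left(H,E \right)} = 4 + \frac{H}{4}$
$I = 3508543$ ($I = 3219313 + \left(-392 + 289622\right) = 3219313 + 289230 = 3508543$)
$\frac{1}{I + J{\left(Q{\left(-28,57 \right)},\left(-4\right) 11 + 24 \right)}} = \frac{1}{3508543 + \left(-1211 + \left(4 + \frac{1}{4} \left(-28\right)\right)\right)} = \frac{1}{3508543 + \left(-1211 + \left(4 - 7\right)\right)} = \frac{1}{3508543 - 1214} = \frac{1}{3507329}$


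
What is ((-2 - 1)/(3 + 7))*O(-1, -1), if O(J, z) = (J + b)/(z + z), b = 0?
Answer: -3/20 ≈ -0.15000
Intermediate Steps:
O(J, z) = J/(2*z) (O(J, z) = (J + 0)/(z + z) = J/((2*z)) = J*(1/(2*z)) = J/(2*z))
((-2 - 1)/(3 + 7))*O(-1, -1) = ((-2 - 1)/(3 + 7))*((½)*(-1)/(-1)) = (-3/10)*((½)*(-1)*(-1)) = -3*⅒*(½) = -3/10*½ = -3/20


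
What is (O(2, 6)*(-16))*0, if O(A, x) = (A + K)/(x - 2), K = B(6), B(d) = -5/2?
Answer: 0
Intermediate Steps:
B(d) = -5/2 (B(d) = -5*½ = -5/2)
K = -5/2 ≈ -2.5000
O(A, x) = (-5/2 + A)/(-2 + x) (O(A, x) = (A - 5/2)/(x - 2) = (-5/2 + A)/(-2 + x))
(O(2, 6)*(-16))*0 = (((-5/2 + 2)/(-2 + 6))*(-16))*0 = ((-½/4)*(-16))*0 = (((¼)*(-½))*(-16))*0 = -⅛*(-16)*0 = 2*0 = 0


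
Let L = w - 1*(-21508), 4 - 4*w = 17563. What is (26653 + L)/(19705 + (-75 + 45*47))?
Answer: 35017/17396 ≈ 2.0129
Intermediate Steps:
w = -17559/4 (w = 1 - 1/4*17563 = 1 - 17563/4 = -17559/4 ≈ -4389.8)
L = 68473/4 (L = -17559/4 - 1*(-21508) = -17559/4 + 21508 = 68473/4 ≈ 17118.)
(26653 + L)/(19705 + (-75 + 45*47)) = (26653 + 68473/4)/(19705 + (-75 + 45*47)) = 175085/(4*(19705 + (-75 + 2115))) = 175085/(4*(19705 + 2040)) = (175085/4)/21745 = (175085/4)*(1/21745) = 35017/17396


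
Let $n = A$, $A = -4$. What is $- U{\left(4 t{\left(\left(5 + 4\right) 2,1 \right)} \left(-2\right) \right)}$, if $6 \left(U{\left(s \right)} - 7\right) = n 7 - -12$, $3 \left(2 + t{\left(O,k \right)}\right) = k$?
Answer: $- \frac{13}{3} \approx -4.3333$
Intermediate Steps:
$t{\left(O,k \right)} = -2 + \frac{k}{3}$
$n = -4$
$U{\left(s \right)} = \frac{13}{3}$ ($U{\left(s \right)} = 7 + \frac{\left(-4\right) 7 - -12}{6} = 7 + \frac{-28 + 12}{6} = 7 + \frac{1}{6} \left(-16\right) = 7 - \frac{8}{3} = \frac{13}{3}$)
$- U{\left(4 t{\left(\left(5 + 4\right) 2,1 \right)} \left(-2\right) \right)} = \left(-1\right) \frac{13}{3} = - \frac{13}{3}$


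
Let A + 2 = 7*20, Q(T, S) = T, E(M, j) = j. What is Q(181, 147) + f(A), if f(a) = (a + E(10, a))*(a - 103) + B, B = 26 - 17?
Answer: 9850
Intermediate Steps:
B = 9
A = 138 (A = -2 + 7*20 = -2 + 140 = 138)
f(a) = 9 + 2*a*(-103 + a) (f(a) = (a + a)*(a - 103) + 9 = (2*a)*(-103 + a) + 9 = 2*a*(-103 + a) + 9 = 9 + 2*a*(-103 + a))
Q(181, 147) + f(A) = 181 + (9 - 206*138 + 2*138²) = 181 + (9 - 28428 + 2*19044) = 181 + (9 - 28428 + 38088) = 181 + 9669 = 9850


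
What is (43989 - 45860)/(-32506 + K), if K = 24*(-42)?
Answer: 1871/33514 ≈ 0.055827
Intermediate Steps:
K = -1008
(43989 - 45860)/(-32506 + K) = (43989 - 45860)/(-32506 - 1008) = -1871/(-33514) = -1871*(-1/33514) = 1871/33514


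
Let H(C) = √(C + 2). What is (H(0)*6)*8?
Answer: 48*√2 ≈ 67.882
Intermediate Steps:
H(C) = √(2 + C)
(H(0)*6)*8 = (√(2 + 0)*6)*8 = (√2*6)*8 = (6*√2)*8 = 48*√2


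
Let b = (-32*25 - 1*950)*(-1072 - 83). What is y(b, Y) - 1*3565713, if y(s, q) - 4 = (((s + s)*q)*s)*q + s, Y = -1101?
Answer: 9904776939026580541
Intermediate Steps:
b = 2021250 (b = (-800 - 950)*(-1155) = -1750*(-1155) = 2021250)
y(s, q) = 4 + s + 2*q**2*s**2 (y(s, q) = 4 + ((((s + s)*q)*s)*q + s) = 4 + ((((2*s)*q)*s)*q + s) = 4 + (((2*q*s)*s)*q + s) = 4 + ((2*q*s**2)*q + s) = 4 + (2*q**2*s**2 + s) = 4 + (s + 2*q**2*s**2) = 4 + s + 2*q**2*s**2)
y(b, Y) - 1*3565713 = (4 + 2021250 + 2*(-1101)**2*2021250**2) - 1*3565713 = (4 + 2021250 + 2*1212201*4085451562500) - 3565713 = (4 + 2021250 + 9904776939028125000) - 3565713 = 9904776939030146254 - 3565713 = 9904776939026580541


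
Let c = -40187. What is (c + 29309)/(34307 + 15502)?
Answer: -3626/16603 ≈ -0.21839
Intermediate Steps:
(c + 29309)/(34307 + 15502) = (-40187 + 29309)/(34307 + 15502) = -10878/49809 = -10878*1/49809 = -3626/16603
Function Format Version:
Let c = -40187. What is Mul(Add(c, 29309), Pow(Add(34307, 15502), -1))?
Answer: Rational(-3626, 16603) ≈ -0.21839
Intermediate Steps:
Mul(Add(c, 29309), Pow(Add(34307, 15502), -1)) = Mul(Add(-40187, 29309), Pow(Add(34307, 15502), -1)) = Mul(-10878, Pow(49809, -1)) = Mul(-10878, Rational(1, 49809)) = Rational(-3626, 16603)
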